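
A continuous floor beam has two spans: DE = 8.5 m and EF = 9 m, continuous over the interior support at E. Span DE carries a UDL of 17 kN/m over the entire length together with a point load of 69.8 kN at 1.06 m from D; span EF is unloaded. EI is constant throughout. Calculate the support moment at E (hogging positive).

M_E = 92.26 kN·m

Insert a hinge at E; M_E is the redundant, and each span becomes simply supported.
Discontinuity in slope at E on the released structure — sum the simple-span end rotations:
  span DE: UDL 17: wL³/(24EI) = 435/EI
  span DE: point load 69.8 at a = 1.06: Pab(L + a)/(6LEI) = 103.2/EI
  relative rotation θ_0 = (538.2 + 0)/EI = 538.2/EI
A unit hogging moment at E produces rotation L₁/(3EI) + L₂/(3EI) = 5.833/EI.
Compatibility: M_E·(L₁+L₂)/(3EI) = θ_0, giving M_E = 92.26 kN·m (hogging).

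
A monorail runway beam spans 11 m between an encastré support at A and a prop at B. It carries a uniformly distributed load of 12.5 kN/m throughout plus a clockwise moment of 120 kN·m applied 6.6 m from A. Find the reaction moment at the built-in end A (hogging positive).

Take the reaction at B as the redundant and release it; the primary structure is a cantilever fixed at A.
Downward deflection at the released point B due to the loads:
  UDL 12.5: wL⁴/(8EI) = 22877/EI
  clockwise couple 120 at a = 6.6: M₀a(2L − a)/(2EI) = 6098/EI
  δ_0 = 28975/EI
Tip deflection under a unit load at B: L³/(3EI) = 443.7/EI.
Compatibility at B: δ_0 − R_B·δ_{BB} = 0, so R_B = 28975/443.7 = 65.31 kN.
Moment equilibrium about A: M_A = Σ(load moments about A) − R_B·L = 876.2 − 65.31×11 = 157.9 kN·m.

M_A = 157.9 kN·m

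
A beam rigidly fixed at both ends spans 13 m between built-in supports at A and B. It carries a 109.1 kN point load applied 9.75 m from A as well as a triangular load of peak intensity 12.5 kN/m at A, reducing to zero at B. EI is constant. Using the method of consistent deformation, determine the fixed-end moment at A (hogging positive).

Take the two fixed-end moments M_A, M_B as redundants; the released structure is the simple span AB.
On the primary (simply-supported) span, the end slopes from the loading are:
  at A: point load 109.1 at a = 9.75: Pab(L + b)/(6LEI) = 720.2/EI
  at B: point load 109.1 at a = 9.75: Pab(L + a)/(6LEI) = 1008/EI
  at A: triangular load, peak 12.5: w₀L³/(45EI) = 610.3/EI
  at B: triangular load, peak 12.5: 7w₀L³/(360EI) = 534/EI
  θ_A0 = 1331/EI,  θ_B0 = 1542/EI
Flexibility coefficients: a unit moment at one end gives L/(3EI) there and L/(6EI) at the far end, so f₁₁ = f₂₂ = 4.333/EI and f₁₂ = f₂₁ = 2.167/EI.
Compatibility — zero rotation at each built-in end:
  4.333 M_A + 2.167 M_B = 1331
  2.167 M_A + 4.333 M_B = 1542
Solving the pair gives M_A = 172.1 kN·m and M_B = 269.9 kN·m (hogging).

M_A = 172.1 kN·m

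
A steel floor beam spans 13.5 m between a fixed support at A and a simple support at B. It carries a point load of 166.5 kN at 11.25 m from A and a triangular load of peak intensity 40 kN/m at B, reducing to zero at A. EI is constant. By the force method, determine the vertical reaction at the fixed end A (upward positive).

R_A = 162.7 kN

Take the reaction at B as the redundant and release it; the primary structure is a cantilever fixed at A.
Free-end deflection of the primary structure under the applied loading (downward +):
  point load 166.5 at a = 11.25: Pa²(3L − a)/(6EI) = 102729/EI
  triangular load, peak 40 at the free end: 11w₀L⁴/(120EI) = 121789/EI
  δ_0 = 224518/EI
Flexibility coefficient — unit upward force at B: δ_{BB} = L³/(3EI) = 820.1/EI.
Compatibility at B: δ_0 − R_B·δ_{BB} = 0, so R_B = 224518/820.1 = 273.8 kN.
Vertical equilibrium: R_A = ΣP − R_B = 436.5 − 273.8 = 162.7 kN.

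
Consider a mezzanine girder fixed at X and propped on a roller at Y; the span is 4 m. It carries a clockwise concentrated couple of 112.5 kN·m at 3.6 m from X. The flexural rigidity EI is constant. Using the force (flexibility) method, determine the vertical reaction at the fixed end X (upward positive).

R_X = -41.77 kN

Take the reaction at Y as the redundant and release it; the primary structure is a cantilever fixed at X.
Primary-structure tip deflection at Y by superposition:
  clockwise couple 112.5 at a = 3.6: M₀a(2L − a)/(2EI) = 891/EI
Flexibility coefficient — unit upward force at Y: δ_{YY} = L³/(3EI) = 21.33/EI.
Compatibility at Y: δ_0 − R_Y·δ_{YY} = 0, so R_Y = 891/21.33 = 41.77 kN.
Vertical equilibrium: R_X = ΣP − R_Y = 0 − 41.77 = -41.77 kN.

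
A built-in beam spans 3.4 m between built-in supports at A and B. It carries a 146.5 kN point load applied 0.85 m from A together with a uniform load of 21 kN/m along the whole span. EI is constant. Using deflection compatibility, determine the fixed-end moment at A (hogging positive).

M_A = 90.28 kN·m

Release both end moments; the primary structure is a simply-supported span AB with redundants M_A and M_B.
End rotations of the released simple span under the applied load (×1/EI):
  at A: point load 146.5 at a = 0.85: Pab(L + b)/(6LEI) = 92.62/EI
  at B: point load 146.5 at a = 0.85: Pab(L + a)/(6LEI) = 66.15/EI
  at A: UDL 21: wL³/(24EI) = 34.39/EI
  at B: UDL 21: wL³/(24EI) = 34.39/EI
  θ_A0 = 127/EI,  θ_B0 = 100.5/EI
Flexibility coefficients: a unit moment at one end gives L/(3EI) there and L/(6EI) at the far end, so f₁₁ = f₂₂ = 1.133/EI and f₁₂ = f₂₁ = 0.5667/EI.
Compatibility — zero rotation at each built-in end:
  1.133 M_A + 0.5667 M_B = 127
  0.5667 M_A + 1.133 M_B = 100.5
Solving the pair gives M_A = 90.28 kN·m and M_B = 43.58 kN·m (hogging).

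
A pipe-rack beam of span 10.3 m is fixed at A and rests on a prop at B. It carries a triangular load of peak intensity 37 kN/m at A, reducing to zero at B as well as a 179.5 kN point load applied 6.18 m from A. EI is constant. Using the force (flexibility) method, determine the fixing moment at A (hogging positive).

Release the roller at B. Primary structure: cantilever fixed at A.
Free-end deflection of the primary structure under the applied loading (downward +):
  triangular load, peak 37 at the fixed end: w₀L⁴/(30EI) = 13881/EI
  point load 179.5 at a = 6.18: Pa²(3L − a)/(6EI) = 28245/EI
  δ_0 = 42126/EI
Tip deflection under a unit load at B: L³/(3EI) = 364.2/EI.
The prop prevents deflection at B: R_B = δ_0/δ_{BB} = 42126/364.2 = 115.7 kN.
Moment equilibrium about A: M_A = Σ(load moments about A) − R_B·L = 1764 − 115.7×10.3 = 572.3 kN·m.

M_A = 572.3 kN·m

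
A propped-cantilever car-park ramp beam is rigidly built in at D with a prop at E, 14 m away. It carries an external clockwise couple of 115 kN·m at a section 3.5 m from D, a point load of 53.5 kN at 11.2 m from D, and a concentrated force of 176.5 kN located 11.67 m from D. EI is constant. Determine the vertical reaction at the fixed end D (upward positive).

Remove the prop at E; the released (primary) structure is a cantilever built in at D.
Primary-structure tip deflection at E by superposition:
  clockwise couple 115 at a = 3.5: M₀a(2L − a)/(2EI) = 4931/EI
  point load 53.5 at a = 11.2: Pa²(3L − a)/(6EI) = 34450/EI
  point load 176.5 at a = 11.67: Pa²(3L − a)/(6EI) = 121509/EI
  δ_0 = 160889/EI
Flexibility coefficient — unit upward force at E: δ_{EE} = L³/(3EI) = 914.7/EI.
The prop prevents deflection at E: R_E = δ_0/δ_{EE} = 160889/914.7 = 175.9 kN.
Vertical equilibrium: R_D = ΣP − R_E = 230 − 175.9 = 54.1 kN.

R_D = 54.1 kN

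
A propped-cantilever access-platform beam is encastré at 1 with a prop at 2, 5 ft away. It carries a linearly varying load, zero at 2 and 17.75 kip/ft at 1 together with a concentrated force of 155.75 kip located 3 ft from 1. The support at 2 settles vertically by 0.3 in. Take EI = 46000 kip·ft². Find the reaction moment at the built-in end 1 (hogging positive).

M_1 = 298.4 kip·ft

Remove the prop at 2; the released (primary) structure is a cantilever built in at 1.
Free-end deflection of the primary structure under the applied loading (downward +):
  triangular load, peak 17.75 at the fixed end: w₀L⁴/(30EI) = 369.8/EI
  point load 155.75 at a = 3: Pa²(3L − a)/(6EI) = 2804/EI
  δ_0 = 3173/EI
Flexibility coefficient — unit upward force at 2: δ_{22} = L³/(3EI) = 41.67/EI.
With EI = 46000 kip·ft²: δ_0 = 0.068985 ft and δ_{22} = 0.000906 ft/kip.
Compatibility — the beam at 2 must follow the support down by 0.025 ft: δ_0 − R_2·δ_{22} = 0.025, so R_2 = (0.068985 − 0.025)/0.000906 = 48.56 kip.
Moment equilibrium about 1: M_1 = Σ(load moments about 1) − R_2·L = 541.2 − 48.56×5 = 298.4 kip·ft.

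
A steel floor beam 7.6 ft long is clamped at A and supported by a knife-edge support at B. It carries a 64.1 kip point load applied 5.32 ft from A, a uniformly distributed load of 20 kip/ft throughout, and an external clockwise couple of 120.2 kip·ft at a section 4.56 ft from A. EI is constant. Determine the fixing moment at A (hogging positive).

M_A = 179.6 kip·ft

Remove the prop at B; the released (primary) structure is a cantilever built in at A.
Primary-structure tip deflection at B by superposition:
  point load 64.1 at a = 5.32: Pa²(3L − a)/(6EI) = 5285/EI
  UDL 20: wL⁴/(8EI) = 8341/EI
  clockwise couple 120.2 at a = 4.56: M₀a(2L − a)/(2EI) = 2916/EI
  δ_0 = 16542/EI
Tip deflection under a unit load at B: L³/(3EI) = 146.3/EI.
The prop prevents deflection at B: R_B = δ_0/δ_{BB} = 16542/146.3 = 113 kip.
Moment equilibrium about A: M_A = Σ(load moments about A) − R_B·L = 1039 − 113×7.6 = 179.6 kip·ft.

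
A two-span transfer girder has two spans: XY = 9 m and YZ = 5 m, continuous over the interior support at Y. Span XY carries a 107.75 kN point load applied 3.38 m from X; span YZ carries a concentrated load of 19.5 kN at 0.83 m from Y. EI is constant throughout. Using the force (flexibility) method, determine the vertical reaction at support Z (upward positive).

R_Z = -17.76 kN

Take M_Y as the redundant. Released structure: two simple spans XY and YZ with a hinge at Y.
End slopes at the hinge Y, treating each span as simply supported:
  span XY: point load 107.75 at a = 3.38: Pab(L + a)/(6LEI) = 469.2/EI
  span YZ: point load 19.5 at a = 0.83: Pab(L + b)/(6LEI) = 20.63/EI
  relative rotation θ_0 = (469.2 + 20.63)/EI = 489.9/EI
A unit hogging moment at Y produces rotation L₁/(3EI) + L₂/(3EI) = 4.667/EI.
Compatibility: M_Y·(L₁+L₂)/(3EI) = θ_0, giving M_Y = 105 kN·m (hogging).
Span YZ, ΣM about Z: R_Y^{YZ}·5 = 81.31 + 105, so R_Y^{YZ} = 37.26 kN and R_Z = 19.5 − 37.26 = -17.76 kN.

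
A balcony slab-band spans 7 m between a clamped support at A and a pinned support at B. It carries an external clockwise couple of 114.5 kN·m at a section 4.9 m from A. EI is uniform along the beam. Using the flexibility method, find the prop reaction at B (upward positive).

Remove the prop at B; the released (primary) structure is a cantilever built in at A.
Free-end deflection of the primary structure under the applied loading (downward +):
  clockwise couple 114.5 at a = 4.9: M₀a(2L − a)/(2EI) = 2553/EI
Flexibility coefficient — unit upward force at B: δ_{BB} = L³/(3EI) = 114.3/EI.
Compatibility at B: δ_0 − R_B·δ_{BB} = 0, so R_B = 2553/114.3 = 22.33 kN.

R_B = 22.33 kN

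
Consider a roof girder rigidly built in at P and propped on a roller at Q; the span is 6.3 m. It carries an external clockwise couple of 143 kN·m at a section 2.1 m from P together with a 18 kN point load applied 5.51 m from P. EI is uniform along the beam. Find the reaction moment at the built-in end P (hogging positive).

M_P = 30.83 kN·m

Remove the prop at Q; the released (primary) structure is a cantilever built in at P.
Downward deflection at the released point Q due to the loads:
  clockwise couple 143 at a = 2.1: M₀a(2L − a)/(2EI) = 1577/EI
  point load 18 at a = 5.51: Pa²(3L − a)/(6EI) = 1220/EI
  δ_0 = 2796/EI
Flexibility coefficient — unit upward force at Q: δ_{QQ} = L³/(3EI) = 83.35/EI.
Compatibility at Q: δ_0 − R_Q·δ_{QQ} = 0, so R_Q = 2796/83.35 = 33.55 kN.
Moment equilibrium about P: M_P = Σ(load moments about P) − R_Q·L = 242.2 − 33.55×6.3 = 30.83 kN·m.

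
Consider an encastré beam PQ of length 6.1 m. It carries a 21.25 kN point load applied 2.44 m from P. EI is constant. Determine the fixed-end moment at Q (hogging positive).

M_Q = 12.44 kN·m

Take the two fixed-end moments M_P, M_Q as redundants; the released structure is the simple span PQ.
On the primary (simply-supported) span, the end slopes from the loading are:
  at P: point load 21.25 at a = 2.44: Pab(L + b)/(6LEI) = 50.61/EI
  at Q: point load 21.25 at a = 2.44: Pab(L + a)/(6LEI) = 44.28/EI
  θ_P0 = 50.61/EI,  θ_Q0 = 44.28/EI
Flexibility coefficients: a unit moment at one end gives L/(3EI) there and L/(6EI) at the far end, so f₁₁ = f₂₂ = 2.033/EI and f₁₂ = f₂₁ = 1.017/EI.
Compatibility — zero rotation at each built-in end:
  2.033 M_P + 1.017 M_Q = 50.61
  1.017 M_P + 2.033 M_Q = 44.28
Solving the pair gives M_P = 18.67 kN·m and M_Q = 12.44 kN·m (hogging).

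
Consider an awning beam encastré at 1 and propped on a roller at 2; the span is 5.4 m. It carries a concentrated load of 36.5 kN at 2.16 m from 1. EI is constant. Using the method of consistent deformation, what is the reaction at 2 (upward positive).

R_2 = 7.592 kN

Take the reaction at 2 as the redundant and release it; the primary structure is a cantilever fixed at 1.
Primary-structure tip deflection at 2 by superposition:
  point load 36.5 at a = 2.16: Pa²(3L − a)/(6EI) = 398.5/EI
Flexibility coefficient — unit upward force at 2: δ_{22} = L³/(3EI) = 52.49/EI.
The prop prevents deflection at 2: R_2 = δ_0/δ_{22} = 398.5/52.49 = 7.592 kN.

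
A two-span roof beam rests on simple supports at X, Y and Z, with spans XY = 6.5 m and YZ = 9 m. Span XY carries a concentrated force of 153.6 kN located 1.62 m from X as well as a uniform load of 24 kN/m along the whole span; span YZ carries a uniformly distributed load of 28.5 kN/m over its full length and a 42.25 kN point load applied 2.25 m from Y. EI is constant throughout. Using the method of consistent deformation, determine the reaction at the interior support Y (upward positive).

R_Y = 357.3 kN

Take M_Y as the redundant. Released structure: two simple spans XY and YZ with a hinge at Y.
Rotations at Y on the released spans (each span's end-slope, ×1/EI):
  span XY: point load 153.6 at a = 1.62: Pab(L + a)/(6LEI) = 252.8/EI
  span XY: UDL 24: wL³/(24EI) = 274.6/EI
  span YZ: UDL 28.5: wL³/(24EI) = 865.7/EI
  span YZ: point load 42.25 at a = 2.25: Pab(L + b)/(6LEI) = 187.2/EI
  relative rotation θ_0 = (527.4 + 1053)/EI = 1580/EI
A unit hogging moment at Y produces rotation L₁/(3EI) + L₂/(3EI) = 5.167/EI.
Compatibility: M_Y·(L₁+L₂)/(3EI) = θ_0, giving M_Y = 305.9 kN·m (hogging).
Span XY, ΣM about X with M_Y applied at Y: R_Y^{XY}·6.5 = 755.8 + 305.9, so R_Y^{XY} = 163.3 kN and R_X = 309.6 − 163.3 = 146.3 kN.
Span YZ, ΣM about Z: R_Y^{YZ}·9 = 1439 + 305.9, so R_Y^{YZ} = 193.9 kN and R_Z = 298.8 − 193.9 = 104.8 kN.
R_Y = 163.3 + 193.9 = 357.3 kN.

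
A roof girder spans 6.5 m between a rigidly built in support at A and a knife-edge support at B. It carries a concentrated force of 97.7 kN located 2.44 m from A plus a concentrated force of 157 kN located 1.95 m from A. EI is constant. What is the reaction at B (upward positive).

R_B = 37.14 kN

Take the reaction at B as the redundant and release it; the primary structure is a cantilever fixed at A.
Deflection at B on the released cantilever, summing each load's contribution:
  point load 97.7 at a = 2.44: Pa²(3L − a)/(6EI) = 1654/EI
  point load 157 at a = 1.95: Pa²(3L − a)/(6EI) = 1746/EI
  δ_0 = 3400/EI
Tip deflection under a unit load at B: L³/(3EI) = 91.54/EI.
The prop prevents deflection at B: R_B = δ_0/δ_{BB} = 3400/91.54 = 37.14 kN.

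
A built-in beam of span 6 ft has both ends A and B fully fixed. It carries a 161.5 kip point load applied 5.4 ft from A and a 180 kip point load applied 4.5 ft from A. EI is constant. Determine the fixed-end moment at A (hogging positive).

M_A = 59.35 kip·ft

Take the two fixed-end moments M_A, M_B as redundants; the released structure is the simple span AB.
On the primary (simply-supported) span, the end slopes from the loading are:
  at A: point load 161.5 at a = 5.4: Pab(L + b)/(6LEI) = 95.93/EI
  at B: point load 161.5 at a = 5.4: Pab(L + a)/(6LEI) = 165.7/EI
  at A: point load 180 at a = 4.5: Pab(L + b)/(6LEI) = 253.1/EI
  at B: point load 180 at a = 4.5: Pab(L + a)/(6LEI) = 354.4/EI
  θ_A0 = 349.1/EI,  θ_B0 = 520.1/EI
Flexibility coefficients: a unit moment at one end gives L/(3EI) there and L/(6EI) at the far end, so f₁₁ = f₂₂ = 2/EI and f₁₂ = f₂₁ = 1/EI.
Compatibility — zero rotation at each built-in end:
  2 M_A + 1 M_B = 349.1
  1 M_A + 2 M_B = 520.1
Solving the pair gives M_A = 59.35 kip·ft and M_B = 230.4 kip·ft (hogging).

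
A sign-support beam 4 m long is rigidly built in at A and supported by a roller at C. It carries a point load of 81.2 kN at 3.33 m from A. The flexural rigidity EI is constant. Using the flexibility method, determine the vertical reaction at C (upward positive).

R_C = 60.99 kN

Take the reaction at C as the redundant and release it; the primary structure is a cantilever fixed at A.
Free-end deflection of the primary structure under the applied loading (downward +):
  point load 81.2 at a = 3.33: Pa²(3L − a)/(6EI) = 1301/EI
Flexibility coefficient — unit upward force at C: δ_{CC} = L³/(3EI) = 21.33/EI.
Compatibility at C: δ_0 − R_C·δ_{CC} = 0, so R_C = 1301/21.33 = 60.99 kN.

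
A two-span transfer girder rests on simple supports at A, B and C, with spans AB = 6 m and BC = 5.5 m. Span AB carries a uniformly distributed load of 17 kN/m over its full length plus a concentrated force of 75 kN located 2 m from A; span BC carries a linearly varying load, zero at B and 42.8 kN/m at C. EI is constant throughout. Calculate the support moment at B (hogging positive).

Release continuity at B by inserting a hinge; the redundant is the internal moment M_B. The primary structure is two simply-supported spans AB and BC.
End slopes at the hinge B, treating each span as simply supported:
  span AB: UDL 17: wL³/(24EI) = 153/EI
  span AB: point load 75 at a = 2: Pab(L + a)/(6LEI) = 133.3/EI
  span BC: triangular load, peak 42.8: 7w₀L³/(360EI) = 138.5/EI
  relative rotation θ_0 = (286.3 + 138.5)/EI = 424.8/EI
A unit hogging moment at B produces rotation L₁/(3EI) + L₂/(3EI) = 3.833/EI.
Slope continuity at B: θ_0 = M_B·3.833/EI, so M_B = 424.8/3.833 = 110.8 kN·m (hogging).

M_B = 110.8 kN·m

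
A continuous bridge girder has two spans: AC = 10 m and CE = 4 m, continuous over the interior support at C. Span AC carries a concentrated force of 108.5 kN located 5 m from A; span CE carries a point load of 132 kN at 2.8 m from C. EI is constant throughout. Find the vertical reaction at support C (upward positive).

Release continuity at C by inserting a hinge; the redundant is the internal moment M_C. The primary structure is two simply-supported spans AC and CE.
Rotations at C on the released spans (each span's end-slope, ×1/EI):
  span AC: point load 108.5 at a = 5: Pab(L + a)/(6LEI) = 678.1/EI
  span CE: point load 132 at a = 2.8: Pab(L + b)/(6LEI) = 96.1/EI
  relative rotation θ_0 = (678.1 + 96.1)/EI = 774.2/EI
A unit hogging moment at C produces rotation L₁/(3EI) + L₂/(3EI) = 4.667/EI.
Compatibility: M_C·(L₁+L₂)/(3EI) = θ_0, giving M_C = 165.9 kN·m (hogging).
Span AC, ΣM about A with M_C applied at C: R_C^{AC}·10 = 542.5 + 165.9, so R_C^{AC} = 70.84 kN and R_A = 108.5 − 70.84 = 37.66 kN.
Span CE, ΣM about E: R_C^{CE}·4 = 158.4 + 165.9, so R_C^{CE} = 81.08 kN and R_E = 132 − 81.08 = 50.92 kN.
R_C = 70.84 + 81.08 = 151.9 kN.

R_C = 151.9 kN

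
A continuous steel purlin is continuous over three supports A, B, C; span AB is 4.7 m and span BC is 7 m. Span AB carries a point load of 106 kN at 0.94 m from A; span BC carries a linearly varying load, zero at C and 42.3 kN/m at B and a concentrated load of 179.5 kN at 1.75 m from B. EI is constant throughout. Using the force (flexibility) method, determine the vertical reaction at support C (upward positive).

Insert a hinge at B; M_B is the redundant, and each span becomes simply supported.
Rotations at B on the released spans (each span's end-slope, ×1/EI):
  span AB: point load 106 at a = 0.94: Pab(L + a)/(6LEI) = 74.93/EI
  span BC: triangular load, peak 42.3: w₀L³/(45EI) = 322.4/EI
  span BC: point load 179.5 at a = 1.75: Pab(L + b)/(6LEI) = 481/EI
  relative rotation θ_0 = (74.93 + 803.4)/EI = 878.4/EI
A unit hogging moment at B produces rotation L₁/(3EI) + L₂/(3EI) = 3.9/EI.
Slope continuity at B: θ_0 = M_B·3.9/EI, so M_B = 878.4/3.9 = 225.2 kN·m (hogging).
Span BC, ΣM about C: R_B^{BC}·7 = 1633 + 225.2, so R_B^{BC} = 265.5 kN and R_C = 327.6 − 265.5 = 62.05 kN.

R_C = 62.05 kN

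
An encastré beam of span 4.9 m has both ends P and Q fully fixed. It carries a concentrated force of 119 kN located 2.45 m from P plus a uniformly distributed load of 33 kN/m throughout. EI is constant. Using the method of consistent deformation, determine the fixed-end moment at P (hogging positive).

Release both end moments; the primary structure is a simply-supported span PQ with redundants M_P and M_Q.
End rotations of the released simple span under the applied load (×1/EI):
  at P: point load 119 at a = 2.45: Pab(L + b)/(6LEI) = 178.6/EI
  at Q: point load 119 at a = 2.45: Pab(L + a)/(6LEI) = 178.6/EI
  at P: UDL 33: wL³/(24EI) = 161.8/EI
  at Q: UDL 33: wL³/(24EI) = 161.8/EI
  θ_P0 = 340.3/EI,  θ_Q0 = 340.3/EI
Flexibility coefficients: a unit moment at one end gives L/(3EI) there and L/(6EI) at the far end, so f₁₁ = f₂₂ = 1.633/EI and f₁₂ = f₂₁ = 0.8167/EI.
Compatibility — zero rotation at each built-in end:
  1.633 M_P + 0.8167 M_Q = 340.3
  0.8167 M_P + 1.633 M_Q = 340.3
Solving the pair gives M_P = 138.9 kN·m and M_Q = 138.9 kN·m (hogging).

M_P = 138.9 kN·m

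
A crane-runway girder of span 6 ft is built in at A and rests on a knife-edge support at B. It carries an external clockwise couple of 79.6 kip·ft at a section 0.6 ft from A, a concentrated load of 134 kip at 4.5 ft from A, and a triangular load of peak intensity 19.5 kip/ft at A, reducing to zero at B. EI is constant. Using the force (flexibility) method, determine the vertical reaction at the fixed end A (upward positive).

Take the reaction at B as the redundant and release it; the primary structure is a cantilever fixed at A.
Free-end deflection of the primary structure under the applied loading (downward +):
  clockwise couple 79.6 at a = 0.6: M₀a(2L − a)/(2EI) = 272.2/EI
  point load 134 at a = 4.5: Pa²(3L − a)/(6EI) = 6105/EI
  triangular load, peak 19.5 at the fixed end: w₀L⁴/(30EI) = 842.4/EI
  δ_0 = 7220/EI
Tip deflection under a unit load at B: L³/(3EI) = 72/EI.
The prop prevents deflection at B: R_B = δ_0/δ_{BB} = 7220/72 = 100.3 kip.
Vertical equilibrium: R_A = ΣP − R_B = 192.5 − 100.3 = 92.22 kip.

R_A = 92.22 kip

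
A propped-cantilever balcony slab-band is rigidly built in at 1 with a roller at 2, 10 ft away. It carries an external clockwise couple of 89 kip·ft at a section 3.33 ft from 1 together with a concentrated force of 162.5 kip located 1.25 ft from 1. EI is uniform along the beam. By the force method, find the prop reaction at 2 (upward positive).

Release the roller at 2. Primary structure: cantilever fixed at 1.
Primary-structure tip deflection at 2 by superposition:
  clockwise couple 89 at a = 3.33: M₀a(2L − a)/(2EI) = 2470/EI
  point load 162.5 at a = 1.25: Pa²(3L − a)/(6EI) = 1217/EI
  δ_0 = 3687/EI
Tip deflection under a unit load at 2: L³/(3EI) = 333.3/EI.
The prop prevents deflection at 2: R_2 = δ_0/δ_{22} = 3687/333.3 = 11.06 kip.

R_2 = 11.06 kip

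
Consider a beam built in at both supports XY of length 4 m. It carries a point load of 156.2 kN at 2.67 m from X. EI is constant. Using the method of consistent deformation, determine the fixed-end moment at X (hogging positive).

Take the two fixed-end moments M_X, M_Y as redundants; the released structure is the simple span XY.
Simple-span end rotations at X and Y under the given loads:
  at X: point load 156.2 at a = 2.67: Pab(L + b)/(6LEI) = 123.2/EI
  at Y: point load 156.2 at a = 2.67: Pab(L + a)/(6LEI) = 154.2/EI
  θ_X0 = 123.2/EI,  θ_Y0 = 154.2/EI
Flexibility coefficients: a unit moment at one end gives L/(3EI) there and L/(6EI) at the far end, so f₁₁ = f₂₂ = 1.333/EI and f₁₂ = f₂₁ = 0.6667/EI.
Compatibility — zero rotation at each built-in end:
  1.333 M_X + 0.6667 M_Y = 123.2
  0.6667 M_X + 1.333 M_Y = 154.2
Solving the pair gives M_X = 46.11 kN·m and M_Y = 92.56 kN·m (hogging).

M_X = 46.11 kN·m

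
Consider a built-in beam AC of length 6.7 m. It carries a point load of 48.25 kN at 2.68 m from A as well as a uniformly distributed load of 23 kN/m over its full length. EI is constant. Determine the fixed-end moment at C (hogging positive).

M_C = 117.1 kN·m

Take the two fixed-end moments M_A, M_C as redundants; the released structure is the simple span AC.
End rotations of the released simple span under the applied load (×1/EI):
  at A: point load 48.25 at a = 2.68: Pab(L + b)/(6LEI) = 138.6/EI
  at C: point load 48.25 at a = 2.68: Pab(L + a)/(6LEI) = 121.3/EI
  at A: UDL 23: wL³/(24EI) = 288.2/EI
  at C: UDL 23: wL³/(24EI) = 288.2/EI
  θ_A0 = 426.9/EI,  θ_C0 = 409.5/EI
Flexibility coefficients: a unit moment at one end gives L/(3EI) there and L/(6EI) at the far end, so f₁₁ = f₂₂ = 2.233/EI and f₁₂ = f₂₁ = 1.117/EI.
Compatibility — zero rotation at each built-in end:
  2.233 M_A + 1.117 M_C = 426.9
  1.117 M_A + 2.233 M_C = 409.5
Solving the pair gives M_A = 132.6 kN·m and M_C = 117.1 kN·m (hogging).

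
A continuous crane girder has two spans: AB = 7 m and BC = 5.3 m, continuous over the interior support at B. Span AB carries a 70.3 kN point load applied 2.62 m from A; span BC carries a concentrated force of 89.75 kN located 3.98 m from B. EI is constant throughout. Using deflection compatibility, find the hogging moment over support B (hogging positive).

M_B = 69.01 kN·m

Release continuity at B by inserting a hinge; the redundant is the internal moment M_B. The primary structure is two simply-supported spans AB and BC.
Rotations at B on the released spans (each span's end-slope, ×1/EI):
  span AB: point load 70.3 at a = 2.62: Pab(L + a)/(6LEI) = 184.8/EI
  span BC: point load 89.75 at a = 3.98: Pab(L + b)/(6LEI) = 98.16/EI
  relative rotation θ_0 = (184.8 + 98.16)/EI = 282.9/EI
A unit hogging moment at B produces rotation L₁/(3EI) + L₂/(3EI) = 4.1/EI.
Compatibility: M_B·(L₁+L₂)/(3EI) = θ_0, giving M_B = 69.01 kN·m (hogging).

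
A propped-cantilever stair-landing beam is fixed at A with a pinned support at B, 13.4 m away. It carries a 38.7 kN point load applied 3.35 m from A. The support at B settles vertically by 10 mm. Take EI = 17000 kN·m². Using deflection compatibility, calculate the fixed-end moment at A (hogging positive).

Take the reaction at B as the redundant and release it; the primary structure is a cantilever fixed at A.
Primary-structure tip deflection at B by superposition:
  point load 38.7 at a = 3.35: Pa²(3L − a)/(6EI) = 2667/EI
Flexibility coefficient — unit upward force at B: δ_{BB} = L³/(3EI) = 802/EI.
With EI = 17000 kN·m²: δ_0 = 0.15691 m and δ_{BB} = 0.047179 m/kN.
Compatibility — the beam at B must follow the support down by 0.01 m: δ_0 − R_B·δ_{BB} = 0.01, so R_B = (0.15691 − 0.01)/0.047179 = 3.114 kN.
Moment equilibrium about A: M_A = Σ(load moments about A) − R_B·L = 129.6 − 3.114×13.4 = 87.92 kN·m.

M_A = 87.92 kN·m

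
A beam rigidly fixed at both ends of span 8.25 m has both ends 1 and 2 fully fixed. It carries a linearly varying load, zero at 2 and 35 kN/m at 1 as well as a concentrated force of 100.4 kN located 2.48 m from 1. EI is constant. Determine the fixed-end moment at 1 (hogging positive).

Release both end moments; the primary structure is a simply-supported span 12 with redundants M_1 and M_2.
On the primary (simply-supported) span, the end slopes from the loading are:
  at 1: triangular load, peak 35: w₀L³/(45EI) = 436.7/EI
  at 2: triangular load, peak 35: 7w₀L³/(360EI) = 382.1/EI
  at 1: point load 100.4 at a = 2.48: Pab(L + b)/(6LEI) = 406.9/EI
  at 2: point load 100.4 at a = 2.48: Pab(L + a)/(6LEI) = 311.4/EI
  θ_10 = 843.6/EI,  θ_20 = 693.6/EI
Flexibility coefficients: a unit moment at one end gives L/(3EI) there and L/(6EI) at the far end, so f₁₁ = f₂₂ = 2.75/EI and f₁₂ = f₂₁ = 1.375/EI.
Compatibility — zero rotation at each built-in end:
  2.75 M_1 + 1.375 M_2 = 843.6
  1.375 M_1 + 2.75 M_2 = 693.6
Solving the pair gives M_1 = 240.9 kN·m and M_2 = 131.8 kN·m (hogging).

M_1 = 240.9 kN·m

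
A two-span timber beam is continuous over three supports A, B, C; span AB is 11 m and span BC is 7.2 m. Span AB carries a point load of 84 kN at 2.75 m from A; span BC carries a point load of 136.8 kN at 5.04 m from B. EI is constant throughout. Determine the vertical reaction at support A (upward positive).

R_A = 52.22 kN

Insert a hinge at B; M_B is the redundant, and each span becomes simply supported.
Discontinuity in slope at B on the released structure — sum the simple-span end rotations:
  span AB: point load 84 at a = 2.75: Pab(L + a)/(6LEI) = 397/EI
  span BC: point load 136.8 at a = 5.04: Pab(L + b)/(6LEI) = 322.7/EI
  relative rotation θ_0 = (397 + 322.7)/EI = 719.7/EI
A unit hogging moment at B produces rotation L₁/(3EI) + L₂/(3EI) = 6.067/EI.
Compatibility: M_B·(L₁+L₂)/(3EI) = θ_0, giving M_B = 118.6 kN·m (hogging).
Span AB, ΣM about A with M_B applied at B: R_B^{AB}·11 = 231 + 118.6, so R_B^{AB} = 31.78 kN and R_A = 84 − 31.78 = 52.22 kN.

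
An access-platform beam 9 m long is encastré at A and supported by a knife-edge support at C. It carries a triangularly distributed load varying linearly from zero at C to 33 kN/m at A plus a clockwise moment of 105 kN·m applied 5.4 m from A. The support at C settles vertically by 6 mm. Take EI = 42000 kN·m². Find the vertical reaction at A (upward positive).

R_A = 105.1 kN

Take the reaction at C as the redundant and release it; the primary structure is a cantilever fixed at A.
Downward deflection at the released point C due to the loads:
  triangular load, peak 33 at the fixed end: w₀L⁴/(30EI) = 7217/EI
  clockwise couple 105 at a = 5.4: M₀a(2L − a)/(2EI) = 3572/EI
  δ_0 = 10789/EI
Flexibility coefficient — unit upward force at C: δ_{CC} = L³/(3EI) = 243/EI.
With EI = 42000 kN·m²: δ_0 = 0.25689 m and δ_{CC} = 0.005786 m/kN.
Compatibility — the beam at C must follow the support down by 0.006 m: δ_0 − R_C·δ_{CC} = 0.006, so R_C = (0.25689 − 0.006)/0.005786 = 43.36 kN.
Vertical equilibrium: R_A = ΣP − R_C = 148.5 − 43.36 = 105.1 kN.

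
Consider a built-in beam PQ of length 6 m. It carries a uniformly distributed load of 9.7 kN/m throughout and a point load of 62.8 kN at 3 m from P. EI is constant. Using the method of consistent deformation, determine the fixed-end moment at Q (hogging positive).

Take the two fixed-end moments M_P, M_Q as redundants; the released structure is the simple span PQ.
Simple-span end rotations at P and Q under the given loads:
  at P: UDL 9.7: wL³/(24EI) = 87.3/EI
  at Q: UDL 9.7: wL³/(24EI) = 87.3/EI
  at P: point load 62.8 at a = 3: Pab(L + b)/(6LEI) = 141.3/EI
  at Q: point load 62.8 at a = 3: Pab(L + a)/(6LEI) = 141.3/EI
  θ_P0 = 228.6/EI,  θ_Q0 = 228.6/EI
Flexibility coefficients: a unit moment at one end gives L/(3EI) there and L/(6EI) at the far end, so f₁₁ = f₂₂ = 2/EI and f₁₂ = f₂₁ = 1/EI.
Compatibility — zero rotation at each built-in end:
  2 M_P + 1 M_Q = 228.6
  1 M_P + 2 M_Q = 228.6
Solving the pair gives M_P = 76.2 kN·m and M_Q = 76.2 kN·m (hogging).

M_Q = 76.2 kN·m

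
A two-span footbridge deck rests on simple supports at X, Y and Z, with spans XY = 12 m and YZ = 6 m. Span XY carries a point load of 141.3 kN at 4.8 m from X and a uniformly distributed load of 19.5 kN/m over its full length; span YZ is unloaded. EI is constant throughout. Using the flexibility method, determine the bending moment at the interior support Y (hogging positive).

M_Y = 423.9 kN·m

Insert a hinge at Y; M_Y is the redundant, and each span becomes simply supported.
Rotations at Y on the released spans (each span's end-slope, ×1/EI):
  span XY: point load 141.3 at a = 4.8: Pab(L + a)/(6LEI) = 1139/EI
  span XY: UDL 19.5: wL³/(24EI) = 1404/EI
  relative rotation θ_0 = (2543 + 0)/EI = 2543/EI
A unit hogging moment at Y produces rotation L₁/(3EI) + L₂/(3EI) = 6/EI.
Compatibility: M_Y·(L₁+L₂)/(3EI) = θ_0, giving M_Y = 423.9 kN·m (hogging).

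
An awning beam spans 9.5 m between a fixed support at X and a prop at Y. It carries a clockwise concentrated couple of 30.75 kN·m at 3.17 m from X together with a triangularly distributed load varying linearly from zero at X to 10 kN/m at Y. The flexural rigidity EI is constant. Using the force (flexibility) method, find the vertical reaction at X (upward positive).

R_X = 18.68 kN

Choose R_Y as the redundant. The primary structure is the cantilever fixed at X.
Downward deflection at the released point Y due to the loads:
  clockwise couple 30.75 at a = 3.17: M₀a(2L − a)/(2EI) = 771.5/EI
  triangular load, peak 10 at the free end: 11w₀L⁴/(120EI) = 7466/EI
  δ_0 = 8238/EI
Flexibility coefficient — unit upward force at Y: δ_{YY} = L³/(3EI) = 285.8/EI.
The prop prevents deflection at Y: R_Y = δ_0/δ_{YY} = 8238/285.8 = 28.82 kN.
Vertical equilibrium: R_X = ΣP − R_Y = 47.5 − 28.82 = 18.68 kN.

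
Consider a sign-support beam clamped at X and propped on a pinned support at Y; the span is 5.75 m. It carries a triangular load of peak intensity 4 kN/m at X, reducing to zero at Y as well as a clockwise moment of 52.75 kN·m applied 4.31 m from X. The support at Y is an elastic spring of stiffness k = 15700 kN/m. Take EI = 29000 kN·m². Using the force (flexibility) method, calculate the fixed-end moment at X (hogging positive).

M_X = -10.12 kN·m

Choose R_Y as the redundant. The primary structure is the cantilever fixed at X.
Free-end deflection of the primary structure under the applied loading (downward +):
  triangular load, peak 4 at the fixed end: w₀L⁴/(30EI) = 145.8/EI
  clockwise couple 52.75 at a = 4.31: M₀a(2L − a)/(2EI) = 817.3/EI
  δ_0 = 963.1/EI
Tip deflection under a unit load at Y: L³/(3EI) = 63.37/EI.
With EI = 29000 kN·m²: δ_0 = 0.03321 m and δ_{YY} = 0.002185 m/kN.
Compatibility — the spring shortens by R_Y/k under the reaction it provides: δ_0 − R_Y·δ_{YY} = R_Y/k. With 1/k = 0.000064 m/kN, R_Y = δ_0 / (δ_{YY} + 1/k) = 0.03321 / (0.002185 + 0.000064) = 14.77 kN.
Moment equilibrium about X: M_X = Σ(load moments about X) − R_Y·L = 74.79 − 14.77×5.75 = -10.12 kN·m.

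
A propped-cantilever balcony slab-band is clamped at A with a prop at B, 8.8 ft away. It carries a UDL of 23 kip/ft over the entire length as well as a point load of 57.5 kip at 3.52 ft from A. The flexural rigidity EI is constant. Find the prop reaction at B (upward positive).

R_B = 87.86 kip

Take the reaction at B as the redundant and release it; the primary structure is a cantilever fixed at A.
Deflection at B on the released cantilever, summing each load's contribution:
  UDL 23: wL⁴/(8EI) = 17241/EI
  point load 57.5 at a = 3.52: Pa²(3L − a)/(6EI) = 2717/EI
  δ_0 = 19958/EI
Flexibility coefficient — unit upward force at B: δ_{BB} = L³/(3EI) = 227.2/EI.
The prop prevents deflection at B: R_B = δ_0/δ_{BB} = 19958/227.2 = 87.86 kip.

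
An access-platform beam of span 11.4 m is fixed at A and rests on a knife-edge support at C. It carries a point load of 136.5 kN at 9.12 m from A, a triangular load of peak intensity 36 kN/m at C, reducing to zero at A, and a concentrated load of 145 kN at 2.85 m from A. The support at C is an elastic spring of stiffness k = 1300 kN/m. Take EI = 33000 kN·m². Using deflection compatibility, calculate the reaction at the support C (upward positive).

R_C = 210.6 kN

Remove the prop at C; the released (primary) structure is a cantilever built in at A.
Free-end deflection of the primary structure under the applied loading (downward +):
  point load 136.5 at a = 9.12: Pa²(3L − a)/(6EI) = 47457/EI
  triangular load, peak 36 at the free end: 11w₀L⁴/(120EI) = 55736/EI
  point load 145 at a = 2.85: Pa²(3L − a)/(6EI) = 6154/EI
  δ_0 = 109346/EI
Flexibility coefficient — unit upward force at C: δ_{CC} = L³/(3EI) = 493.8/EI.
With EI = 33000 kN·m²: δ_0 = 3.3135 m and δ_{CC} = 0.014965 m/kN.
Compatibility — the spring shortens by R_C/k under the reaction it provides: δ_0 − R_C·δ_{CC} = R_C/k. With 1/k = 0.000769 m/kN, R_C = δ_0 / (δ_{CC} + 1/k) = 3.3135 / (0.014965 + 0.000769) = 210.6 kN.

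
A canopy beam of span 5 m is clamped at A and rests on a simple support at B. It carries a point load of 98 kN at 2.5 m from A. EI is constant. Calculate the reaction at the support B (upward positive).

R_B = 30.62 kN

Remove the prop at B; the released (primary) structure is a cantilever built in at A.
Free-end deflection of the primary structure under the applied loading (downward +):
  point load 98 at a = 2.5: Pa²(3L − a)/(6EI) = 1276/EI
Tip deflection under a unit load at B: L³/(3EI) = 41.67/EI.
Compatibility at B: δ_0 − R_B·δ_{BB} = 0, so R_B = 1276/41.67 = 30.62 kN.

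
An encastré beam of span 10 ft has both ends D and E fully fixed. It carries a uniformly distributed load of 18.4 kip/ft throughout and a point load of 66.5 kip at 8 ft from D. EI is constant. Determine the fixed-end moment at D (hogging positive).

M_D = 174.6 kip·ft

Take the two fixed-end moments M_D, M_E as redundants; the released structure is the simple span DE.
Simple-span end rotations at D and E under the given loads:
  at D: UDL 18.4: wL³/(24EI) = 766.7/EI
  at E: UDL 18.4: wL³/(24EI) = 766.7/EI
  at D: point load 66.5 at a = 8: Pab(L + b)/(6LEI) = 212.8/EI
  at E: point load 66.5 at a = 8: Pab(L + a)/(6LEI) = 319.2/EI
  θ_D0 = 979.5/EI,  θ_E0 = 1086/EI
Flexibility coefficients: a unit moment at one end gives L/(3EI) there and L/(6EI) at the far end, so f₁₁ = f₂₂ = 3.333/EI and f₁₂ = f₂₁ = 1.667/EI.
Compatibility — zero rotation at each built-in end:
  3.333 M_D + 1.667 M_E = 979.5
  1.667 M_D + 3.333 M_E = 1086
Solving the pair gives M_D = 174.6 kip·ft and M_E = 238.5 kip·ft (hogging).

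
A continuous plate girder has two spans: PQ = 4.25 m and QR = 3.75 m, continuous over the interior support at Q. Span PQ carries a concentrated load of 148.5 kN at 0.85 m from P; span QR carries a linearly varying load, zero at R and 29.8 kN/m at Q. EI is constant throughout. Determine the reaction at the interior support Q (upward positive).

R_Q = 89.68 kN

Insert a hinge at Q; M_Q is the redundant, and each span becomes simply supported.
Rotations at Q on the released spans (each span's end-slope, ×1/EI):
  span PQ: point load 148.5 at a = 0.85: Pab(L + a)/(6LEI) = 85.83/EI
  span QR: triangular load, peak 29.8: w₀L³/(45EI) = 34.92/EI
  relative rotation θ_0 = (85.83 + 34.92)/EI = 120.8/EI
A unit hogging moment at Q produces rotation L₁/(3EI) + L₂/(3EI) = 2.667/EI.
Slope continuity at Q: θ_0 = M_Q·2.667/EI, so M_Q = 120.8/2.667 = 45.28 kN·m (hogging).
Span PQ, ΣM about P with M_Q applied at Q: R_Q^{PQ}·4.25 = 126.2 + 45.28, so R_Q^{PQ} = 40.35 kN and R_P = 148.5 − 40.35 = 108.1 kN.
Span QR, ΣM about R: R_Q^{QR}·3.75 = 139.7 + 45.28, so R_Q^{QR} = 49.33 kN and R_R = 55.88 − 49.33 = 6.55 kN.
R_Q = 40.35 + 49.33 = 89.68 kN.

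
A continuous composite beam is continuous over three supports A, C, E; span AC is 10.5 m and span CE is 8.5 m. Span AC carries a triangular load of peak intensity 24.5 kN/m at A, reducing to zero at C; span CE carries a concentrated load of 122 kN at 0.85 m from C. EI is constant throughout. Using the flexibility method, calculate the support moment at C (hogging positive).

M_C = 126.7 kN·m

Release continuity at C by inserting a hinge; the redundant is the internal moment M_C. The primary structure is two simply-supported spans AC and CE.
End slopes at the hinge C, treating each span as simply supported:
  span AC: triangular load, peak 24.5: 7w₀L³/(360EI) = 551.5/EI
  span CE: point load 122 at a = 0.85: Pab(L + b)/(6LEI) = 251.2/EI
  relative rotation θ_0 = (551.5 + 251.2)/EI = 802.7/EI
A unit hogging moment at C produces rotation L₁/(3EI) + L₂/(3EI) = 6.333/EI.
Compatibility: M_C·(L₁+L₂)/(3EI) = θ_0, giving M_C = 126.7 kN·m (hogging).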